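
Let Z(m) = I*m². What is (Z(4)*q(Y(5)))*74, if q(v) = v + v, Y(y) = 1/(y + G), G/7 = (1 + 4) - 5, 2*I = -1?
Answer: -1184/5 ≈ -236.80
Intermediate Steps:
I = -½ (I = (½)*(-1) = -½ ≈ -0.50000)
G = 0 (G = 7*((1 + 4) - 5) = 7*(5 - 5) = 7*0 = 0)
Z(m) = -m²/2
Y(y) = 1/y (Y(y) = 1/(y + 0) = 1/y)
q(v) = 2*v
(Z(4)*q(Y(5)))*74 = ((-½*4²)*(2/5))*74 = ((-½*16)*(2*(⅕)))*74 = -8*⅖*74 = -16/5*74 = -1184/5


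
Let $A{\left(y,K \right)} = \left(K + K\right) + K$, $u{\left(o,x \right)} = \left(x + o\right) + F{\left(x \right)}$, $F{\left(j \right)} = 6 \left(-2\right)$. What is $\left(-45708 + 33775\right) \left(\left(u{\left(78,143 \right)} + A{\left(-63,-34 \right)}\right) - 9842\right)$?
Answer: $116167755$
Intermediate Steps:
$F{\left(j \right)} = -12$
$u{\left(o,x \right)} = -12 + o + x$ ($u{\left(o,x \right)} = \left(x + o\right) - 12 = \left(o + x\right) - 12 = -12 + o + x$)
$A{\left(y,K \right)} = 3 K$ ($A{\left(y,K \right)} = 2 K + K = 3 K$)
$\left(-45708 + 33775\right) \left(\left(u{\left(78,143 \right)} + A{\left(-63,-34 \right)}\right) - 9842\right) = \left(-45708 + 33775\right) \left(\left(\left(-12 + 78 + 143\right) + 3 \left(-34\right)\right) - 9842\right) = - 11933 \left(\left(209 - 102\right) - 9842\right) = - 11933 \left(107 - 9842\right) = \left(-11933\right) \left(-9735\right) = 116167755$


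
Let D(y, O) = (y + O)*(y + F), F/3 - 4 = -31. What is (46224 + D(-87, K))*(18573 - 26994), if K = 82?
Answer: -396325944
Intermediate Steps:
F = -81 (F = 12 + 3*(-31) = 12 - 93 = -81)
D(y, O) = (-81 + y)*(O + y) (D(y, O) = (y + O)*(y - 81) = (O + y)*(-81 + y) = (-81 + y)*(O + y))
(46224 + D(-87, K))*(18573 - 26994) = (46224 + ((-87)² - 81*82 - 81*(-87) + 82*(-87)))*(18573 - 26994) = (46224 + (7569 - 6642 + 7047 - 7134))*(-8421) = (46224 + 840)*(-8421) = 47064*(-8421) = -396325944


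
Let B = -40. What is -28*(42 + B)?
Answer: -56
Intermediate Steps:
-28*(42 + B) = -28*(42 - 40) = -28*2 = -56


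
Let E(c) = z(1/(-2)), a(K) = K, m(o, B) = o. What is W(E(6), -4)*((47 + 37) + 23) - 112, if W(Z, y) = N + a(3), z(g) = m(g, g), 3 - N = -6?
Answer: 1172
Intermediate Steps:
N = 9 (N = 3 - 1*(-6) = 3 + 6 = 9)
z(g) = g
E(c) = -½ (E(c) = 1/(-2) = -½)
W(Z, y) = 12 (W(Z, y) = 9 + 3 = 12)
W(E(6), -4)*((47 + 37) + 23) - 112 = 12*((47 + 37) + 23) - 112 = 12*(84 + 23) - 112 = 12*107 - 112 = 1284 - 112 = 1172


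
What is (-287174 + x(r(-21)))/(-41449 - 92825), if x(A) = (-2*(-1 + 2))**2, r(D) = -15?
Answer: 143585/67137 ≈ 2.1387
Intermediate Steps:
x(A) = 4 (x(A) = (-2*1)**2 = (-2)**2 = 4)
(-287174 + x(r(-21)))/(-41449 - 92825) = (-287174 + 4)/(-41449 - 92825) = -287170/(-134274) = -287170*(-1/134274) = 143585/67137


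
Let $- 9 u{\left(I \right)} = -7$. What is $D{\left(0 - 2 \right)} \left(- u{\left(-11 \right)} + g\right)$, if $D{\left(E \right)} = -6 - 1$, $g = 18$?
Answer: $- \frac{1085}{9} \approx -120.56$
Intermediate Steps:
$u{\left(I \right)} = \frac{7}{9}$ ($u{\left(I \right)} = \left(- \frac{1}{9}\right) \left(-7\right) = \frac{7}{9}$)
$D{\left(E \right)} = -7$ ($D{\left(E \right)} = -6 - 1 = -7$)
$D{\left(0 - 2 \right)} \left(- u{\left(-11 \right)} + g\right) = - 7 \left(\left(-1\right) \frac{7}{9} + 18\right) = - 7 \left(- \frac{7}{9} + 18\right) = \left(-7\right) \frac{155}{9} = - \frac{1085}{9}$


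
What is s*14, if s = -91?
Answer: -1274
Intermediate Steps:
s*14 = -91*14 = -1274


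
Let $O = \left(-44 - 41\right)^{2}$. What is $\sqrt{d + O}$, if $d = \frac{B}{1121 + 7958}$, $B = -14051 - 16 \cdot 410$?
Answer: $\frac{2 \sqrt{148839228489}}{9079} \approx 84.987$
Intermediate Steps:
$O = 7225$ ($O = \left(-85\right)^{2} = 7225$)
$B = -20611$ ($B = -14051 - 6560 = -20611$)
$d = - \frac{20611}{9079}$ ($d = - \frac{20611}{1121 + 7958} = - \frac{20611}{9079} \approx -2.2702$)
$\sqrt{d + O} = \sqrt{- \frac{20611}{9079} + 7225} = \sqrt{\frac{65575164}{9079}} = \frac{2 \sqrt{148839228489}}{9079}$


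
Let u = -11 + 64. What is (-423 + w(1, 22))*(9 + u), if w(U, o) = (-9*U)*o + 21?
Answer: -37200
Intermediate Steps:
u = 53
w(U, o) = 21 - 9*U*o (w(U, o) = -9*U*o + 21 = 21 - 9*U*o)
(-423 + w(1, 22))*(9 + u) = (-423 + (21 - 9*1*22))*(9 + 53) = (-423 + (21 - 198))*62 = (-423 - 177)*62 = -600*62 = -37200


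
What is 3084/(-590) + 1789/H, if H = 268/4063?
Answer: 2143855309/79060 ≈ 27117.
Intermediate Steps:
H = 268/4063 (H = 268*(1/4063) = 268/4063 ≈ 0.065961)
3084/(-590) + 1789/H = 3084/(-590) + 1789/(268/4063) = 3084*(-1/590) + 1789*(4063/268) = -1542/295 + 7268707/268 = 2143855309/79060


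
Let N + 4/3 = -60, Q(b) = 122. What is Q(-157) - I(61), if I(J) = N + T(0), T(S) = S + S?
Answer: 550/3 ≈ 183.33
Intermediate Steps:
T(S) = 2*S
N = -184/3 (N = -4/3 - 60 = -184/3 ≈ -61.333)
I(J) = -184/3 (I(J) = -184/3 + 2*0 = -184/3 + 0 = -184/3)
Q(-157) - I(61) = 122 - 1*(-184/3) = 122 + 184/3 = 550/3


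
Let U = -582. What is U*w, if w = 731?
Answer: -425442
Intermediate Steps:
U*w = -582*731 = -425442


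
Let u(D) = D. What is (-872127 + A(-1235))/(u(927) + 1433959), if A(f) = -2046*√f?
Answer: -872127/1434886 - 1023*I*√1235/717443 ≈ -0.6078 - 0.05011*I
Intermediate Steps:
(-872127 + A(-1235))/(u(927) + 1433959) = (-872127 - 2046*I*√1235)/(927 + 1433959) = (-872127 - 2046*I*√1235)/1434886 = (-872127 - 2046*I*√1235)*(1/1434886) = -872127/1434886 - 1023*I*√1235/717443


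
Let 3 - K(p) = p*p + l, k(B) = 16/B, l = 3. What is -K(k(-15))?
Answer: 256/225 ≈ 1.1378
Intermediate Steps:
K(p) = -p² (K(p) = 3 - (p*p + 3) = 3 - (p² + 3) = 3 - (3 + p²) = 3 + (-3 - p²) = -p²)
-K(k(-15)) = -(-1)*(16/(-15))² = -(-1)*(16*(-1/15))² = -(-1)*(-16/15)² = -(-1)*256/225 = -1*(-256/225) = 256/225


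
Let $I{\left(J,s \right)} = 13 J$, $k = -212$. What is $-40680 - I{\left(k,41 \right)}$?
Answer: $-37924$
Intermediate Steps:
$-40680 - I{\left(k,41 \right)} = -40680 - 13 \left(-212\right) = -40680 - -2756 = -40680 + 2756 = -37924$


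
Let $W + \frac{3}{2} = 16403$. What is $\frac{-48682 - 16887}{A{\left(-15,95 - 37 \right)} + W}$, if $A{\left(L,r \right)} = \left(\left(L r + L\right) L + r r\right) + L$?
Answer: $- \frac{131138}{66051} \approx -1.9854$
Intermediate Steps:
$W = \frac{32803}{2}$ ($W = - \frac{3}{2} + 16403 = \frac{32803}{2} \approx 16402.0$)
$A{\left(L,r \right)} = L + r^{2} + L \left(L + L r\right)$ ($A{\left(L,r \right)} = \left(\left(L + L r\right) L + r^{2}\right) + L = \left(L \left(L + L r\right) + r^{2}\right) + L = \left(r^{2} + L \left(L + L r\right)\right) + L = L + r^{2} + L \left(L + L r\right)$)
$\frac{-48682 - 16887}{A{\left(-15,95 - 37 \right)} + W} = \frac{-48682 - 16887}{\left(-15 + \left(-15\right)^{2} + \left(95 - 37\right)^{2} + \left(95 - 37\right) \left(-15\right)^{2}\right) + \frac{32803}{2}} = - \frac{65569}{\left(-15 + 225 + 58^{2} + 58 \cdot 225\right) + \frac{32803}{2}} = - \frac{65569}{\left(-15 + 225 + 3364 + 13050\right) + \frac{32803}{2}} = - \frac{65569}{16624 + \frac{32803}{2}} = - \frac{65569}{\frac{66051}{2}} = \left(-65569\right) \frac{2}{66051} = - \frac{131138}{66051}$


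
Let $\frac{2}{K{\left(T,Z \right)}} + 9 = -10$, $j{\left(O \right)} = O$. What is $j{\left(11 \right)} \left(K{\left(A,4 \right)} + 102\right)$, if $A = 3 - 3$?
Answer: $\frac{21296}{19} \approx 1120.8$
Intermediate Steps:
$A = 0$ ($A = 3 - 3 = 0$)
$K{\left(T,Z \right)} = - \frac{2}{19}$ ($K{\left(T,Z \right)} = \frac{2}{-9 - 10} = \frac{2}{-19} = 2 \left(- \frac{1}{19}\right) = - \frac{2}{19}$)
$j{\left(11 \right)} \left(K{\left(A,4 \right)} + 102\right) = 11 \left(- \frac{2}{19} + 102\right) = 11 \cdot \frac{1936}{19} = \frac{21296}{19}$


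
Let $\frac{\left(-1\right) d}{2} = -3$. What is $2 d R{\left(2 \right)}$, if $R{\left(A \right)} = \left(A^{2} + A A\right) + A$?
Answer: $120$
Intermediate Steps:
$d = 6$ ($d = \left(-2\right) \left(-3\right) = 6$)
$R{\left(A \right)} = A + 2 A^{2}$ ($R{\left(A \right)} = \left(A^{2} + A^{2}\right) + A = 2 A^{2} + A = A + 2 A^{2}$)
$2 d R{\left(2 \right)} = 2 \cdot 6 \cdot 2 \left(1 + 2 \cdot 2\right) = 12 \cdot 2 \left(1 + 4\right) = 12 \cdot 2 \cdot 5 = 12 \cdot 10 = 120$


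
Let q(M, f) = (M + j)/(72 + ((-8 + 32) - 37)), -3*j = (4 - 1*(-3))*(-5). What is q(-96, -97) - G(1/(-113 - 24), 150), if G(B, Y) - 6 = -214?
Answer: 36563/177 ≈ 206.57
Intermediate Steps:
G(B, Y) = -208 (G(B, Y) = 6 - 214 = -208)
j = 35/3 (j = -(4 - 1*(-3))*(-5)/3 = -(4 + 3)*(-5)/3 = -7*(-5)/3 = -⅓*(-35) = 35/3 ≈ 11.667)
q(M, f) = 35/177 + M/59 (q(M, f) = (M + 35/3)/(72 + ((-8 + 32) - 37)) = (35/3 + M)/(72 + (24 - 37)) = (35/3 + M)/(72 - 13) = (35/3 + M)/59 = (35/3 + M)*(1/59) = 35/177 + M/59)
q(-96, -97) - G(1/(-113 - 24), 150) = (35/177 + (1/59)*(-96)) - 1*(-208) = (35/177 - 96/59) + 208 = -253/177 + 208 = 36563/177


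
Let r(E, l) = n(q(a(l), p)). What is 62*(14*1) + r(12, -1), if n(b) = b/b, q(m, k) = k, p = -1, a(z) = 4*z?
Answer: 869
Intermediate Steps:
n(b) = 1
r(E, l) = 1
62*(14*1) + r(12, -1) = 62*(14*1) + 1 = 62*14 + 1 = 868 + 1 = 869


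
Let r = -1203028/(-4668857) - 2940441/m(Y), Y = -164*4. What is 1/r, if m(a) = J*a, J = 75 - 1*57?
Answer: 18376621152/4580901300187 ≈ 0.0040116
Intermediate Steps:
J = 18 (J = 75 - 57 = 18)
Y = -656
m(a) = 18*a
r = 4580901300187/18376621152 (r = -1203028/(-4668857) - 2940441/(18*(-656)) = -1203028*(-1/4668857) - 2940441/(-11808) = 1203028/4668857 - 2940441*(-1/11808) = 1203028/4668857 + 980147/3936 = 4580901300187/18376621152 ≈ 249.28)
1/r = 1/(4580901300187/18376621152) = 18376621152/4580901300187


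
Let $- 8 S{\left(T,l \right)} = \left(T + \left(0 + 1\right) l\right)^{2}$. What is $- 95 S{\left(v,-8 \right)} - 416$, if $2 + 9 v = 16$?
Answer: $\frac{12503}{162} \approx 77.179$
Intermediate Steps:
$v = \frac{14}{9}$ ($v = - \frac{2}{9} + \frac{1}{9} \cdot 16 = - \frac{2}{9} + \frac{16}{9} = \frac{14}{9} \approx 1.5556$)
$S{\left(T,l \right)} = - \frac{\left(T + l\right)^{2}}{8}$ ($S{\left(T,l \right)} = - \frac{\left(T + \left(0 + 1\right) l\right)^{2}}{8} = - \frac{\left(T + 1 l\right)^{2}}{8} = - \frac{\left(T + l\right)^{2}}{8}$)
$- 95 S{\left(v,-8 \right)} - 416 = - 95 \left(- \frac{\left(\frac{14}{9} - 8\right)^{2}}{8}\right) - 416 = - 95 \left(- \frac{\left(- \frac{58}{9}\right)^{2}}{8}\right) - 416 = - 95 \left(\left(- \frac{1}{8}\right) \frac{3364}{81}\right) - 416 = \left(-95\right) \left(- \frac{841}{162}\right) - 416 = \frac{79895}{162} - 416 = \frac{12503}{162}$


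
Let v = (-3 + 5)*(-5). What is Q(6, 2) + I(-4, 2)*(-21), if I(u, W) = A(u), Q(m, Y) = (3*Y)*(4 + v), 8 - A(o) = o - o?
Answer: -204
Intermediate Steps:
A(o) = 8 (A(o) = 8 - (o - o) = 8 - 1*0 = 8 + 0 = 8)
v = -10 (v = 2*(-5) = -10)
Q(m, Y) = -18*Y (Q(m, Y) = (3*Y)*(4 - 10) = (3*Y)*(-6) = -18*Y)
I(u, W) = 8
Q(6, 2) + I(-4, 2)*(-21) = -18*2 + 8*(-21) = -36 - 168 = -204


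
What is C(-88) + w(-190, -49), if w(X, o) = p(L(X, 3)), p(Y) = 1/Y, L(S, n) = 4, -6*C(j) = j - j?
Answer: ¼ ≈ 0.25000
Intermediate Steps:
C(j) = 0 (C(j) = -(j - j)/6 = -⅙*0 = 0)
p(Y) = 1/Y
w(X, o) = ¼ (w(X, o) = 1/4 = ¼)
C(-88) + w(-190, -49) = 0 + ¼ = ¼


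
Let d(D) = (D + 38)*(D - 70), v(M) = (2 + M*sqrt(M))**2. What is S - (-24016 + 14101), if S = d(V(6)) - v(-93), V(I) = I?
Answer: 811452 + 372*I*sqrt(93) ≈ 8.1145e+5 + 3587.4*I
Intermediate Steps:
v(M) = (2 + M**(3/2))**2
d(D) = (-70 + D)*(38 + D) (d(D) = (38 + D)*(-70 + D) = (-70 + D)*(38 + D))
S = -2816 - (2 - 93*I*sqrt(93))**2 (S = (-2660 + 6**2 - 32*6) - (2 + (-93)**(3/2))**2 = (-2660 + 36 - 192) - (2 - 93*I*sqrt(93))**2 = -2816 - (2 - 93*I*sqrt(93))**2 ≈ 8.0154e+5 + 3587.4*I)
S - (-24016 + 14101) = (801537 + 372*I*sqrt(93)) - (-24016 + 14101) = (801537 + 372*I*sqrt(93)) - 1*(-9915) = (801537 + 372*I*sqrt(93)) + 9915 = 811452 + 372*I*sqrt(93)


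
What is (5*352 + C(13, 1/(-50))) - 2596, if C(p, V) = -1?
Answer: -837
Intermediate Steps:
(5*352 + C(13, 1/(-50))) - 2596 = (5*352 - 1) - 2596 = (1760 - 1) - 2596 = 1759 - 2596 = -837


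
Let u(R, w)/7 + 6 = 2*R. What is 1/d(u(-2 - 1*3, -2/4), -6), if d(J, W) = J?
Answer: -1/112 ≈ -0.0089286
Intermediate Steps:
u(R, w) = -42 + 14*R (u(R, w) = -42 + 7*(2*R) = -42 + 14*R)
1/d(u(-2 - 1*3, -2/4), -6) = 1/(-42 + 14*(-2 - 1*3)) = 1/(-42 + 14*(-2 - 3)) = 1/(-42 + 14*(-5)) = 1/(-42 - 70) = 1/(-112) = -1/112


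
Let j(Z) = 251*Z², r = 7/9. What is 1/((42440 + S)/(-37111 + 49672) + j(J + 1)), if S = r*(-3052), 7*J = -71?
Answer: 5539401/116242893908 ≈ 4.7654e-5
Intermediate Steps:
J = -71/7 (J = (⅐)*(-71) = -71/7 ≈ -10.143)
r = 7/9 (r = 7*(⅑) = 7/9 ≈ 0.77778)
S = -21364/9 (S = (7/9)*(-3052) = -21364/9 ≈ -2373.8)
1/((42440 + S)/(-37111 + 49672) + j(J + 1)) = 1/((42440 - 21364/9)/(-37111 + 49672) + 251*(-71/7 + 1)²) = 1/((360596/9)/12561 + 251*(-64/7)²) = 1/((360596/9)*(1/12561) + 251*(4096/49)) = 1/(360596/113049 + 1028096/49) = 1/(116242893908/5539401) = 5539401/116242893908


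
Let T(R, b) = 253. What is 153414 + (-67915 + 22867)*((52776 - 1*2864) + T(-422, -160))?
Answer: -2259679506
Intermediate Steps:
153414 + (-67915 + 22867)*((52776 - 1*2864) + T(-422, -160)) = 153414 + (-67915 + 22867)*((52776 - 1*2864) + 253) = 153414 - 45048*((52776 - 2864) + 253) = 153414 - 45048*(49912 + 253) = 153414 - 45048*50165 = 153414 - 2259832920 = -2259679506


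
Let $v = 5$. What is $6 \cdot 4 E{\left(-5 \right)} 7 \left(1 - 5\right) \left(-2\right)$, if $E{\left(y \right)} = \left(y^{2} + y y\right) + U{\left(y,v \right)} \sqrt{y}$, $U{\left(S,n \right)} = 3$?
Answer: $67200 + 4032 i \sqrt{5} \approx 67200.0 + 9015.8 i$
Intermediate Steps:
$E{\left(y \right)} = 2 y^{2} + 3 \sqrt{y}$ ($E{\left(y \right)} = \left(y^{2} + y y\right) + 3 \sqrt{y} = \left(y^{2} + y^{2}\right) + 3 \sqrt{y} = 2 y^{2} + 3 \sqrt{y}$)
$6 \cdot 4 E{\left(-5 \right)} 7 \left(1 - 5\right) \left(-2\right) = 6 \cdot 4 \left(2 \left(-5\right)^{2} + 3 \sqrt{-5}\right) 7 \left(1 - 5\right) \left(-2\right) = 24 \left(2 \cdot 25 + 3 i \sqrt{5}\right) 7 \left(\left(-4\right) \left(-2\right)\right) = 24 \left(50 + 3 i \sqrt{5}\right) 7 \cdot 8 = \left(1200 + 72 i \sqrt{5}\right) 7 \cdot 8 = \left(8400 + 504 i \sqrt{5}\right) 8 = 67200 + 4032 i \sqrt{5}$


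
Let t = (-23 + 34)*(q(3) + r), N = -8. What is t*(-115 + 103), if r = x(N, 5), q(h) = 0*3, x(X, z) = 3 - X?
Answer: -1452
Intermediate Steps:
q(h) = 0
r = 11 (r = 3 - 1*(-8) = 3 + 8 = 11)
t = 121 (t = (-23 + 34)*(0 + 11) = 11*11 = 121)
t*(-115 + 103) = 121*(-115 + 103) = 121*(-12) = -1452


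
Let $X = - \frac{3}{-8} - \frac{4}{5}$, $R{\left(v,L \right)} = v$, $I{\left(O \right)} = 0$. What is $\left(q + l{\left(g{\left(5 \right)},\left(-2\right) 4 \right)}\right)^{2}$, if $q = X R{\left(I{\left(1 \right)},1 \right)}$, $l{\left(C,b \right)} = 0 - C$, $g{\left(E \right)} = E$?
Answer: $25$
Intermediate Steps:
$X = - \frac{17}{40}$ ($X = \left(-3\right) \left(- \frac{1}{8}\right) - \frac{4}{5} = \frac{3}{8} - \frac{4}{5} = - \frac{17}{40} \approx -0.425$)
$l{\left(C,b \right)} = - C$
$q = 0$ ($q = \left(- \frac{17}{40}\right) 0 = 0$)
$\left(q + l{\left(g{\left(5 \right)},\left(-2\right) 4 \right)}\right)^{2} = \left(0 - 5\right)^{2} = \left(-5\right)^{2} = 25$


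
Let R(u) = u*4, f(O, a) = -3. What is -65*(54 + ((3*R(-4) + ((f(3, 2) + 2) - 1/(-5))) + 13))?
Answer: -1183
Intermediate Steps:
R(u) = 4*u
-65*(54 + ((3*R(-4) + ((f(3, 2) + 2) - 1/(-5))) + 13)) = -65*(54 + ((3*(4*(-4)) + ((-3 + 2) - 1/(-5))) + 13)) = -65*(54 + ((3*(-16) + (-1 - 1*(-⅕))) + 13)) = -65*(54 + ((-48 + (-1 + ⅕)) + 13)) = -65*(54 + ((-48 - ⅘) + 13)) = -65*(54 + (-244/5 + 13)) = -65*(54 - 179/5) = -65*91/5 = -1183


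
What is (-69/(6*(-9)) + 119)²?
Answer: 4687225/324 ≈ 14467.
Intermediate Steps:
(-69/(6*(-9)) + 119)² = (-69/(-54) + 119)² = (-69*(-1/54) + 119)² = (23/18 + 119)² = (2165/18)² = 4687225/324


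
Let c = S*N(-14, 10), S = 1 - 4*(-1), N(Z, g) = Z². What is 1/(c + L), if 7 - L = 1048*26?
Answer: -1/26261 ≈ -3.8079e-5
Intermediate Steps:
S = 5 (S = 1 + 4 = 5)
L = -27241 (L = 7 - 1048*26 = 7 - 1*27248 = 7 - 27248 = -27241)
c = 980 (c = 5*(-14)² = 5*196 = 980)
1/(c + L) = 1/(980 - 27241) = 1/(-26261) = -1/26261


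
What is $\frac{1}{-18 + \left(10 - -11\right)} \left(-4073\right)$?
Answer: $- \frac{4073}{3} \approx -1357.7$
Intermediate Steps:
$\frac{1}{-18 + \left(10 - -11\right)} \left(-4073\right) = \frac{1}{-18 + \left(10 + 11\right)} \left(-4073\right) = \frac{1}{-18 + 21} \left(-4073\right) = \frac{1}{3} \left(-4073\right) = - \frac{4073}{3}$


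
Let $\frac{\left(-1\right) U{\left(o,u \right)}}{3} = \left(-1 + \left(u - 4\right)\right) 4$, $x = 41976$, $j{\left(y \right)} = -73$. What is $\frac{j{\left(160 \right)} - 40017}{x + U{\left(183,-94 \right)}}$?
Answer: $- \frac{20045}{21582} \approx -0.92878$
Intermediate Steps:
$U{\left(o,u \right)} = 60 - 12 u$ ($U{\left(o,u \right)} = - 3 \left(-1 + \left(u - 4\right)\right) 4 = - 3 \left(-1 + \left(-4 + u\right)\right) 4 = - 3 \left(-5 + u\right) 4 = - 3 \left(-20 + 4 u\right) = 60 - 12 u$)
$\frac{j{\left(160 \right)} - 40017}{x + U{\left(183,-94 \right)}} = \frac{-73 - 40017}{41976 + \left(60 - -1128\right)} = - \frac{40090}{41976 + \left(60 + 1128\right)} = - \frac{40090}{41976 + 1188} = - \frac{40090}{43164} = \left(-40090\right) \frac{1}{43164} = - \frac{20045}{21582}$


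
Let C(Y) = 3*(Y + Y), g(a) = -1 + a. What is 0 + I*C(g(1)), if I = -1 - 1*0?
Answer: 0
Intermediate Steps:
C(Y) = 6*Y (C(Y) = 3*(2*Y) = 6*Y)
I = -1 (I = -1 + 0 = -1)
0 + I*C(g(1)) = 0 - 6*(-1 + 1) = 0 - 6*0 = 0 - 1*0 = 0 + 0 = 0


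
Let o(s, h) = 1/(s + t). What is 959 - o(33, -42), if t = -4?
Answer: 27810/29 ≈ 958.97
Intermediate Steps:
o(s, h) = 1/(-4 + s) (o(s, h) = 1/(s - 4) = 1/(-4 + s))
959 - o(33, -42) = 959 - 1/(-4 + 33) = 959 - 1/29 = 27810/29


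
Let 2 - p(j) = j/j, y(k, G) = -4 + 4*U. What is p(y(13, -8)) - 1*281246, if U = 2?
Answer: -281245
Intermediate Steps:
y(k, G) = 4 (y(k, G) = -4 + 4*2 = -4 + 8 = 4)
p(j) = 1 (p(j) = 2 - j/j = 2 - 1*1 = 2 - 1 = 1)
p(y(13, -8)) - 1*281246 = 1 - 1*281246 = 1 - 281246 = -281245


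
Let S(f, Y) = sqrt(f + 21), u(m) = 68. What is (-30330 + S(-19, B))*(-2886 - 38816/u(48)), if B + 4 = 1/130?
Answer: 1782372780/17 - 58766*sqrt(2)/17 ≈ 1.0484e+8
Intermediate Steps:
B = -519/130 (B = -4 + 1/130 = -519/130 ≈ -3.9923)
S(f, Y) = sqrt(21 + f)
(-30330 + S(-19, B))*(-2886 - 38816/u(48)) = (-30330 + sqrt(21 - 19))*(-2886 - 38816/68) = (-30330 + sqrt(2))*(-2886 - 38816*1/68) = (-30330 + sqrt(2))*(-2886 - 9704/17) = (-30330 + sqrt(2))*(-58766/17) = 1782372780/17 - 58766*sqrt(2)/17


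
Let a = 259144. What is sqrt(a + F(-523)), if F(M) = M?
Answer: sqrt(258621) ≈ 508.55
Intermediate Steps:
sqrt(a + F(-523)) = sqrt(259144 - 523) = sqrt(258621)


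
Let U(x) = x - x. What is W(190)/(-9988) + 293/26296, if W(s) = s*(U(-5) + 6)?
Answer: -6762739/65661112 ≈ -0.10299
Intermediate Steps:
U(x) = 0
W(s) = 6*s (W(s) = s*(0 + 6) = s*6 = 6*s)
W(190)/(-9988) + 293/26296 = (6*190)/(-9988) + 293/26296 = 1140*(-1/9988) + 293*(1/26296) = -285/2497 + 293/26296 = -6762739/65661112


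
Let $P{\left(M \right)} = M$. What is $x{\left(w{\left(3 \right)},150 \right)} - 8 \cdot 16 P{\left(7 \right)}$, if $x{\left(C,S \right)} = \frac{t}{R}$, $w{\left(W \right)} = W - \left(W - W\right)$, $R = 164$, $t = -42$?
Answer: $- \frac{73493}{82} \approx -896.26$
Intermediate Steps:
$w{\left(W \right)} = W$ ($w{\left(W \right)} = W - 0 = W + 0 = W$)
$x{\left(C,S \right)} = - \frac{21}{82}$ ($x{\left(C,S \right)} = - \frac{42}{164} = \left(-42\right) \frac{1}{164} = - \frac{21}{82}$)
$x{\left(w{\left(3 \right)},150 \right)} - 8 \cdot 16 P{\left(7 \right)} = - \frac{21}{82} - 8 \cdot 16 \cdot 7 = - \frac{21}{82} - 128 \cdot 7 = - \frac{21}{82} - 896 = - \frac{73493}{82}$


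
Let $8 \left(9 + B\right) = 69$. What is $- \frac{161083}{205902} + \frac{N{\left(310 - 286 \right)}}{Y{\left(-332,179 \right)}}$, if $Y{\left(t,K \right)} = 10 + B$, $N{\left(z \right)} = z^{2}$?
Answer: $\frac{936393025}{15854454} \approx 59.062$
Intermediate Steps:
$B = - \frac{3}{8}$ ($B = -9 + \frac{1}{8} \cdot 69 = -9 + \frac{69}{8} = - \frac{3}{8} \approx -0.375$)
$Y{\left(t,K \right)} = \frac{77}{8}$ ($Y{\left(t,K \right)} = 10 - \frac{3}{8} = \frac{77}{8}$)
$- \frac{161083}{205902} + \frac{N{\left(310 - 286 \right)}}{Y{\left(-332,179 \right)}} = - \frac{161083}{205902} + \frac{\left(310 - 286\right)^{2}}{\frac{77}{8}} = \left(-161083\right) \frac{1}{205902} + 24^{2} \cdot \frac{8}{77} = - \frac{161083}{205902} + 576 \cdot \frac{8}{77} = - \frac{161083}{205902} + \frac{4608}{77} = \frac{936393025}{15854454}$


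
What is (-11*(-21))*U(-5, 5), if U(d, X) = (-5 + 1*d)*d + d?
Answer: 10395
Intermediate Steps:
U(d, X) = d + d*(-5 + d) (U(d, X) = (-5 + d)*d + d = d*(-5 + d) + d = d + d*(-5 + d))
(-11*(-21))*U(-5, 5) = (-11*(-21))*(-5*(-4 - 5)) = 231*(-5*(-9)) = 231*45 = 10395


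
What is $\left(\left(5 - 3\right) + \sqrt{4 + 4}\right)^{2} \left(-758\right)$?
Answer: $-9096 - 6064 \sqrt{2} \approx -17672.0$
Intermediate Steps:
$\left(\left(5 - 3\right) + \sqrt{4 + 4}\right)^{2} \left(-758\right) = \left(\left(5 - 3\right) + \sqrt{8}\right)^{2} \left(-758\right) = \left(2 + 2 \sqrt{2}\right)^{2} \left(-758\right) = - 758 \left(2 + 2 \sqrt{2}\right)^{2}$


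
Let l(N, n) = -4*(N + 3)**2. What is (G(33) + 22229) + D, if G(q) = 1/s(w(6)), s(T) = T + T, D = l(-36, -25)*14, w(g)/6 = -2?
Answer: -930121/24 ≈ -38755.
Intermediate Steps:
w(g) = -12 (w(g) = 6*(-2) = -12)
l(N, n) = -4*(3 + N)**2
D = -60984 (D = -4*(3 - 36)**2*14 = -4*(-33)**2*14 = -4*1089*14 = -4356*14 = -60984)
s(T) = 2*T
G(q) = -1/24 (G(q) = 1/(2*(-12)) = 1/(-24) = -1/24)
(G(33) + 22229) + D = (-1/24 + 22229) - 60984 = 533495/24 - 60984 = -930121/24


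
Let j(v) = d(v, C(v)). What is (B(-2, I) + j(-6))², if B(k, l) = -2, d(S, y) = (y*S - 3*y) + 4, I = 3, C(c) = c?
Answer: 3136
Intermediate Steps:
d(S, y) = 4 - 3*y + S*y (d(S, y) = (S*y - 3*y) + 4 = (-3*y + S*y) + 4 = 4 - 3*y + S*y)
j(v) = 4 + v² - 3*v (j(v) = 4 - 3*v + v*v = 4 - 3*v + v² = 4 + v² - 3*v)
(B(-2, I) + j(-6))² = (-2 + (4 + (-6)² - 3*(-6)))² = (-2 + (4 + 36 + 18))² = (-2 + 58)² = 56² = 3136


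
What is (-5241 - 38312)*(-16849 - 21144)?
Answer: 1654709129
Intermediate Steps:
(-5241 - 38312)*(-16849 - 21144) = -43553*(-37993) = 1654709129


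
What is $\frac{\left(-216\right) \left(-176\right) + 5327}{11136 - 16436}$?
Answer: $- \frac{43343}{5300} \approx -8.1779$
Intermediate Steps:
$\frac{\left(-216\right) \left(-176\right) + 5327}{11136 - 16436} = \frac{38016 + 5327}{-5300} = 43343 \left(- \frac{1}{5300}\right) = - \frac{43343}{5300}$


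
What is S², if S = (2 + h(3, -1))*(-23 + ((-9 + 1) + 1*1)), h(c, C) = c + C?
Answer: 14400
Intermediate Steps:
h(c, C) = C + c
S = -120 (S = (2 + (-1 + 3))*(-23 + ((-9 + 1) + 1*1)) = (2 + 2)*(-23 + (-8 + 1)) = 4*(-23 - 7) = 4*(-30) = -120)
S² = (-120)² = 14400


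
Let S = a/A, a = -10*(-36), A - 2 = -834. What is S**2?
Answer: 2025/10816 ≈ 0.18722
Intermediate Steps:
A = -832 (A = 2 - 834 = -832)
a = 360
S = -45/104 (S = 360/(-832) = 360*(-1/832) = -45/104 ≈ -0.43269)
S**2 = (-45/104)**2 = 2025/10816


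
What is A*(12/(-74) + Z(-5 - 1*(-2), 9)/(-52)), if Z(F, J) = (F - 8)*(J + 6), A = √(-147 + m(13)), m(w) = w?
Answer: 5793*I*√134/1924 ≈ 34.854*I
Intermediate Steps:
A = I*√134 (A = √(-147 + 13) = √(-134) = I*√134 ≈ 11.576*I)
Z(F, J) = (-8 + F)*(6 + J)
A*(12/(-74) + Z(-5 - 1*(-2), 9)/(-52)) = (I*√134)*(12/(-74) + (-48 - 8*9 + 6*(-5 - 1*(-2)) + (-5 - 1*(-2))*9)/(-52)) = (I*√134)*(12*(-1/74) + (-48 - 72 + 6*(-5 + 2) + (-5 + 2)*9)*(-1/52)) = (I*√134)*(-6/37 + (-48 - 72 + 6*(-3) - 3*9)*(-1/52)) = (I*√134)*(-6/37 + (-48 - 72 - 18 - 27)*(-1/52)) = (I*√134)*(-6/37 - 165*(-1/52)) = (I*√134)*(-6/37 + 165/52) = (I*√134)*(5793/1924) = 5793*I*√134/1924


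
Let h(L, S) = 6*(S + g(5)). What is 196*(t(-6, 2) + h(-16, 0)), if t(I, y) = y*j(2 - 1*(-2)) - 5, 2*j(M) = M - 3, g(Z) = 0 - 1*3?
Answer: -4312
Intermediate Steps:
g(Z) = -3 (g(Z) = 0 - 3 = -3)
j(M) = -3/2 + M/2 (j(M) = (M - 3)/2 = (-3 + M)/2 = -3/2 + M/2)
h(L, S) = -18 + 6*S (h(L, S) = 6*(S - 3) = 6*(-3 + S) = -18 + 6*S)
t(I, y) = -5 + y/2 (t(I, y) = y*(-3/2 + (2 - 1*(-2))/2) - 5 = y*(-3/2 + (2 + 2)/2) - 5 = y*(-3/2 + (1/2)*4) - 5 = y*(-3/2 + 2) - 5 = y*(1/2) - 5 = y/2 - 5 = -5 + y/2)
196*(t(-6, 2) + h(-16, 0)) = 196*((-5 + (1/2)*2) + (-18 + 6*0)) = 196*((-5 + 1) + (-18 + 0)) = 196*(-4 - 18) = 196*(-22) = -4312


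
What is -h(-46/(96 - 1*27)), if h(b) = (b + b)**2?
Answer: -16/9 ≈ -1.7778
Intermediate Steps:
h(b) = 4*b**2 (h(b) = (2*b)**2 = 4*b**2)
-h(-46/(96 - 1*27)) = -4*(-46/(96 - 1*27))**2 = -4*(-46/(96 - 27))**2 = -4*(-46/69)**2 = -4*(-46*1/69)**2 = -4*(-2/3)**2 = -4*4/9 = -1*16/9 = -16/9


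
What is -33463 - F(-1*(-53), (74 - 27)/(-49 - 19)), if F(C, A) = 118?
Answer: -33581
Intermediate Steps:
-33463 - F(-1*(-53), (74 - 27)/(-49 - 19)) = -33463 - 1*118 = -33463 - 118 = -33581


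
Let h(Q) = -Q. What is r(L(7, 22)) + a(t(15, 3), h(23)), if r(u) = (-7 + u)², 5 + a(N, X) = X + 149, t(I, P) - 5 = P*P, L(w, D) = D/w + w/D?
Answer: 3166661/23716 ≈ 133.52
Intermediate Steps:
t(I, P) = 5 + P² (t(I, P) = 5 + P*P = 5 + P²)
a(N, X) = 144 + X (a(N, X) = -5 + (X + 149) = -5 + (149 + X) = 144 + X)
r(L(7, 22)) + a(t(15, 3), h(23)) = (-7 + (22/7 + 7/22))² + (144 - 1*23) = (-7 + (22*(⅐) + 7*(1/22)))² + (144 - 23) = (-7 + (22/7 + 7/22))² + 121 = (-7 + 533/154)² + 121 = (-545/154)² + 121 = 297025/23716 + 121 = 3166661/23716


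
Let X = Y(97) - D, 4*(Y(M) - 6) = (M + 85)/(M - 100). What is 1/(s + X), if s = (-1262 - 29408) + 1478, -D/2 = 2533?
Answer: -6/144811 ≈ -4.1433e-5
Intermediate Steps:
Y(M) = 6 + (85 + M)/(4*(-100 + M)) (Y(M) = 6 + ((M + 85)/(M - 100))/4 = 6 + ((85 + M)/(-100 + M))/4 = 6 + (85 + M)/(4*(-100 + M)))
D = -5066 (D = -2*2533 = -5066)
X = 30341/6 (X = 5*(-463 + 5*97)/(4*(-100 + 97)) - 1*(-5066) = (5/4)*(-463 + 485)/(-3) + 5066 = (5/4)*(-⅓)*22 + 5066 = -55/6 + 5066 = 30341/6 ≈ 5056.8)
s = -29192 (s = -30670 + 1478 = -29192)
1/(s + X) = 1/(-29192 + 30341/6) = 1/(-144811/6) = -6/144811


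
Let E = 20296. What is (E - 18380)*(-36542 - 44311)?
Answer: -154914348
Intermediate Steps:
(E - 18380)*(-36542 - 44311) = (20296 - 18380)*(-36542 - 44311) = 1916*(-80853) = -154914348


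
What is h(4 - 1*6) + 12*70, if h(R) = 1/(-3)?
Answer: 2519/3 ≈ 839.67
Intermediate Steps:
h(R) = -1/3
h(4 - 1*6) + 12*70 = -1/3 + 12*70 = -1/3 + 840 = 2519/3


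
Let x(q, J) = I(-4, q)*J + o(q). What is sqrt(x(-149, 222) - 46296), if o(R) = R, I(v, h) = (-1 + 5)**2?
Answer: I*sqrt(42893) ≈ 207.11*I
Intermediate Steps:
I(v, h) = 16 (I(v, h) = 4**2 = 16)
x(q, J) = q + 16*J (x(q, J) = 16*J + q = q + 16*J)
sqrt(x(-149, 222) - 46296) = sqrt((-149 + 16*222) - 46296) = sqrt((-149 + 3552) - 46296) = sqrt(3403 - 46296) = sqrt(-42893) = I*sqrt(42893)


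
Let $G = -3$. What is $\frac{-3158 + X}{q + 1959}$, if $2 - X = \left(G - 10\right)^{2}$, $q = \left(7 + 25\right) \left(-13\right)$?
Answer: $- \frac{3325}{1543} \approx -2.1549$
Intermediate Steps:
$q = -416$ ($q = 32 \left(-13\right) = -416$)
$X = -167$ ($X = 2 - \left(-3 - 10\right)^{2} = 2 - \left(-13\right)^{2} = 2 - 169 = -167$)
$\frac{-3158 + X}{q + 1959} = \frac{-3158 - 167}{-416 + 1959} = - \frac{3325}{1543}$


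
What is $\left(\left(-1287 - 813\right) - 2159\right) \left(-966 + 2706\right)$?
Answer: $-7410660$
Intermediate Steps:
$\left(\left(-1287 - 813\right) - 2159\right) \left(-966 + 2706\right) = \left(\left(-1287 - 813\right) - 2159\right) 1740 = \left(-2100 - 2159\right) 1740 = \left(-4259\right) 1740 = -7410660$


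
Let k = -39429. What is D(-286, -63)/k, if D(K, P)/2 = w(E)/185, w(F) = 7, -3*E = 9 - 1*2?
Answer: -14/7294365 ≈ -1.9193e-6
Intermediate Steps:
E = -7/3 (E = -(9 - 1*2)/3 = -(9 - 2)/3 = -⅓*7 = -7/3 ≈ -2.3333)
D(K, P) = 14/185 (D(K, P) = 2*(7/185) = 14/185)
D(-286, -63)/k = (14/185)/(-39429) = (14/185)*(-1/39429) = -14/7294365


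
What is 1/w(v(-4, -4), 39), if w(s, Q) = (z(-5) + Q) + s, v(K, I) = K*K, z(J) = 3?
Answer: 1/58 ≈ 0.017241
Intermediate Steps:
v(K, I) = K²
w(s, Q) = 3 + Q + s (w(s, Q) = (3 + Q) + s = 3 + Q + s)
1/w(v(-4, -4), 39) = 1/(3 + 39 + (-4)²) = 1/(3 + 39 + 16) = 1/58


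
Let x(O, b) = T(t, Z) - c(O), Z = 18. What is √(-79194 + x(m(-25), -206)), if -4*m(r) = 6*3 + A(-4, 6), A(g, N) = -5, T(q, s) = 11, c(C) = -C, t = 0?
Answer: I*√316745/2 ≈ 281.4*I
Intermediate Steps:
m(r) = -13/4 (m(r) = -(6*3 - 5)/4 = -(18 - 5)/4 = -¼*13 = -13/4)
x(O, b) = 11 + O (x(O, b) = 11 - (-1)*O = 11 + O)
√(-79194 + x(m(-25), -206)) = √(-79194 + (11 - 13/4)) = √(-79194 + 31/4) = √(-316745/4) = I*√316745/2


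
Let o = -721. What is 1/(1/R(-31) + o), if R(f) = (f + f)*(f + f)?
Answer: -3844/2771523 ≈ -0.0013870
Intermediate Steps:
R(f) = 4*f² (R(f) = (2*f)*(2*f) = 4*f²)
1/(1/R(-31) + o) = 1/(1/(4*(-31)²) - 721) = 1/(1/(4*961) - 721) = 1/(1/3844 - 721) = 1/(-2771523/3844) = -3844/2771523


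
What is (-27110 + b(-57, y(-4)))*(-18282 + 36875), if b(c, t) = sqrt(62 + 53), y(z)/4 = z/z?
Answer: -504056230 + 18593*sqrt(115) ≈ -5.0386e+8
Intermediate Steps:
y(z) = 4 (y(z) = 4*(z/z) = 4*1 = 4)
b(c, t) = sqrt(115)
(-27110 + b(-57, y(-4)))*(-18282 + 36875) = (-27110 + sqrt(115))*(-18282 + 36875) = (-27110 + sqrt(115))*18593 = -504056230 + 18593*sqrt(115)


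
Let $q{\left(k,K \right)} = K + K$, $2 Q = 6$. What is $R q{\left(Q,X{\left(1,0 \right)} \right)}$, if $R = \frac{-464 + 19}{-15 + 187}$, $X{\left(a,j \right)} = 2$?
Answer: $- \frac{445}{43} \approx -10.349$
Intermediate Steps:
$Q = 3$ ($Q = \frac{1}{2} \cdot 6 = 3$)
$q{\left(k,K \right)} = 2 K$
$R = - \frac{445}{172} \approx -2.5872$
$R q{\left(Q,X{\left(1,0 \right)} \right)} = - \frac{445 \cdot 2 \cdot 2}{172} = \left(- \frac{445}{172}\right) 4 = - \frac{445}{43}$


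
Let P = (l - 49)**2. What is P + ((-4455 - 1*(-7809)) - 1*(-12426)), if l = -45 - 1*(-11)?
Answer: 22669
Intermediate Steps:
l = -34 (l = -45 + 11 = -34)
P = 6889 (P = (-34 - 49)**2 = (-83)**2 = 6889)
P + ((-4455 - 1*(-7809)) - 1*(-12426)) = 6889 + ((-4455 - 1*(-7809)) - 1*(-12426)) = 6889 + ((-4455 + 7809) + 12426) = 6889 + (3354 + 12426) = 6889 + 15780 = 22669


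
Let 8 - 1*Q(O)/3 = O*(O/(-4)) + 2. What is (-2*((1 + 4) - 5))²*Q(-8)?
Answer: 0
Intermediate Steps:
Q(O) = 18 + 3*O²/4 (Q(O) = 24 - 3*(O*(O/(-4)) + 2) = 24 - 3*(O*(O*(-¼)) + 2) = 24 - 3*(O*(-O/4) + 2) = 24 - 3*(-O²/4 + 2) = 24 - 3*(2 - O²/4) = 24 + (-6 + 3*O²/4) = 18 + 3*O²/4)
(-2*((1 + 4) - 5))²*Q(-8) = (-2*((1 + 4) - 5))²*(18 + (¾)*(-8)²) = (-2*(5 - 5))²*(18 + (¾)*64) = (-2*0)²*(18 + 48) = 0²*66 = 0*66 = 0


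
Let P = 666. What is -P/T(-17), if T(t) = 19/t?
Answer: 11322/19 ≈ 595.89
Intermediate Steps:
-P/T(-17) = -666/(19/(-17)) = -666/(19*(-1/17)) = -666/(-19/17) = -666*(-17)/19 = -1*(-11322/19) = 11322/19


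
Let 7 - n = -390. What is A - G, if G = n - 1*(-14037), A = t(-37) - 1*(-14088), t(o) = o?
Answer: -383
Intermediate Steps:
n = 397 (n = 7 - 1*(-390) = 7 + 390 = 397)
A = 14051 (A = -37 - 1*(-14088) = -37 + 14088 = 14051)
G = 14434 (G = 397 - 1*(-14037) = 397 + 14037 = 14434)
A - G = 14051 - 1*14434 = 14051 - 14434 = -383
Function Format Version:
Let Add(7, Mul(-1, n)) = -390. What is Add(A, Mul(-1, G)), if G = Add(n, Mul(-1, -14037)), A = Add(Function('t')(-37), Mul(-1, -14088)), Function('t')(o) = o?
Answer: -383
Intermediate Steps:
n = 397 (n = Add(7, Mul(-1, -390)) = Add(7, 390) = 397)
A = 14051 (A = Add(-37, Mul(-1, -14088)) = Add(-37, 14088) = 14051)
G = 14434 (G = Add(397, Mul(-1, -14037)) = Add(397, 14037) = 14434)
Add(A, Mul(-1, G)) = Add(14051, Mul(-1, 14434)) = Add(14051, -14434) = -383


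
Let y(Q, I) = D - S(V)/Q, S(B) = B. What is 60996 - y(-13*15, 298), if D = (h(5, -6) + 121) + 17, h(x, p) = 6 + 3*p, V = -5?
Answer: 2373931/39 ≈ 60870.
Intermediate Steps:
D = 126 (D = ((6 + 3*(-6)) + 121) + 17 = ((6 - 18) + 121) + 17 = (-12 + 121) + 17 = 109 + 17 = 126)
y(Q, I) = 126 + 5/Q (y(Q, I) = 126 - (-5)/Q = 126 + 5/Q)
60996 - y(-13*15, 298) = 60996 - (126 + 5/((-13*15))) = 60996 - (126 + 5/(-195)) = 60996 - (126 + 5*(-1/195)) = 60996 - (126 - 1/39) = 60996 - 1*4913/39 = 60996 - 4913/39 = 2373931/39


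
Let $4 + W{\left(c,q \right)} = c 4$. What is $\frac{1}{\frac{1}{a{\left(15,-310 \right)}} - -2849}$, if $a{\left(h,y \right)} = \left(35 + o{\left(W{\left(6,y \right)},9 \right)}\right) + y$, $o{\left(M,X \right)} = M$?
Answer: $\frac{255}{726494} \approx 0.000351$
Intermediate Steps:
$W{\left(c,q \right)} = -4 + 4 c$ ($W{\left(c,q \right)} = -4 + c 4 = -4 + 4 c$)
$a{\left(h,y \right)} = 55 + y$ ($a{\left(h,y \right)} = \left(35 + \left(-4 + 4 \cdot 6\right)\right) + y = \left(35 + \left(-4 + 24\right)\right) + y = \left(35 + 20\right) + y = 55 + y$)
$\frac{1}{\frac{1}{a{\left(15,-310 \right)}} - -2849} = \frac{1}{\frac{1}{55 - 310} - -2849} = \frac{1}{\frac{1}{-255} + \left(2914 - 65\right)} = \frac{1}{- \frac{1}{255} + 2849} = \frac{1}{\frac{726494}{255}} = \frac{255}{726494}$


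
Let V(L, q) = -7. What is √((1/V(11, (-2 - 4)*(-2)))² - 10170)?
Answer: I*√498329/7 ≈ 100.85*I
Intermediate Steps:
√((1/V(11, (-2 - 4)*(-2)))² - 10170) = √((1/(-7))² - 10170) = √((-⅐)² - 10170) = √(1/49 - 10170) = √(-498329/49) = I*√498329/7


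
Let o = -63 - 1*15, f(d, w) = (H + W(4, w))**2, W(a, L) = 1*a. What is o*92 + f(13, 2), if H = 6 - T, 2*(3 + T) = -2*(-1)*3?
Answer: -7076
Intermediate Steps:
T = 0 (T = -3 + (-2*(-1)*3)/2 = -3 + (2*3)/2 = -3 + (1/2)*6 = -3 + 3 = 0)
W(a, L) = a
H = 6 (H = 6 - 1*0 = 6 + 0 = 6)
f(d, w) = 100 (f(d, w) = (6 + 4)**2 = 10**2 = 100)
o = -78 (o = -63 - 15 = -78)
o*92 + f(13, 2) = -78*92 + 100 = -7176 + 100 = -7076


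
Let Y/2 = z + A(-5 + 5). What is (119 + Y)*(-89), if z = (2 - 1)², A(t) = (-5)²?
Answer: -15219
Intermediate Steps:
A(t) = 25
z = 1 (z = 1² = 1)
Y = 52 (Y = 2*(1 + 25) = 2*26 = 52)
(119 + Y)*(-89) = (119 + 52)*(-89) = 171*(-89) = -15219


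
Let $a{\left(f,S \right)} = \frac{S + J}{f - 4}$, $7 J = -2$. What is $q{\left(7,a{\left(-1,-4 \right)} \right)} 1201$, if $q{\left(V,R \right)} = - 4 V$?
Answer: $-33628$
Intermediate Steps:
$J = - \frac{2}{7}$ ($J = \frac{1}{7} \left(-2\right) = - \frac{2}{7} \approx -0.28571$)
$a{\left(f,S \right)} = \frac{- \frac{2}{7} + S}{-4 + f}$ ($a{\left(f,S \right)} = \frac{S - \frac{2}{7}}{f - 4} = \frac{- \frac{2}{7} + S}{-4 + f}$)
$q{\left(7,a{\left(-1,-4 \right)} \right)} 1201 = \left(-4\right) 7 \cdot 1201 = \left(-28\right) 1201 = -33628$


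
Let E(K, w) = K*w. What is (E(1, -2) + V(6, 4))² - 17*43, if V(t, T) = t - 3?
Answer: -730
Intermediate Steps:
V(t, T) = -3 + t
(E(1, -2) + V(6, 4))² - 17*43 = (1*(-2) + (-3 + 6))² - 17*43 = (-2 + 3)² - 731 = 1² - 731 = 1 - 731 = -730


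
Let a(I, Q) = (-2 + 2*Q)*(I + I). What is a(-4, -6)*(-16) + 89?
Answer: -1703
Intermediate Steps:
a(I, Q) = 2*I*(-2 + 2*Q) (a(I, Q) = (-2 + 2*Q)*(2*I) = 2*I*(-2 + 2*Q))
a(-4, -6)*(-16) + 89 = (4*(-4)*(-1 - 6))*(-16) + 89 = (4*(-4)*(-7))*(-16) + 89 = 112*(-16) + 89 = -1792 + 89 = -1703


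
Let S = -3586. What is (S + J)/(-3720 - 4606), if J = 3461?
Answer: 125/8326 ≈ 0.015013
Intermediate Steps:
(S + J)/(-3720 - 4606) = (-3586 + 3461)/(-3720 - 4606) = -125/(-8326) = -125*(-1/8326) = 125/8326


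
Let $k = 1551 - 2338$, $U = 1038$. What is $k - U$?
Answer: $-1825$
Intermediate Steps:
$k = -787$ ($k = 1551 - 2338 = -787$)
$k - U = -787 - 1038 = -1825$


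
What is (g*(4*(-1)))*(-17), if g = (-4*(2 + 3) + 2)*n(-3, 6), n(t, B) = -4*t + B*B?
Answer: -58752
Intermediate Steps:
n(t, B) = B**2 - 4*t (n(t, B) = -4*t + B**2 = B**2 - 4*t)
g = -864 (g = (-4*(2 + 3) + 2)*(6**2 - 4*(-3)) = (-4*5 + 2)*(36 + 12) = (-20 + 2)*48 = -18*48 = -864)
(g*(4*(-1)))*(-17) = -3456*(-1)*(-17) = -864*(-4)*(-17) = 3456*(-17) = -58752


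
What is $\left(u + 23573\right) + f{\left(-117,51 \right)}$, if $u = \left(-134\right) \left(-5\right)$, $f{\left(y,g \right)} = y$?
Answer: $24126$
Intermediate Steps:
$u = 670$
$\left(u + 23573\right) + f{\left(-117,51 \right)} = \left(670 + 23573\right) - 117 = 24243 - 117 = 24126$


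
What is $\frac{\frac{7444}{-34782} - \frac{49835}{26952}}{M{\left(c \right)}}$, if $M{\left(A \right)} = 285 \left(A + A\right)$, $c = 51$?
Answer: $- \frac{107443981}{1513972809360} \approx -7.0968 \cdot 10^{-5}$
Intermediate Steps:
$M{\left(A \right)} = 570 A$ ($M{\left(A \right)} = 285 \cdot 2 A = 570 A$)
$\frac{\frac{7444}{-34782} - \frac{49835}{26952}}{M{\left(c \right)}} = \frac{\frac{7444}{-34782} - \frac{49835}{26952}}{570 \cdot 51} = \frac{7444 \left(- \frac{1}{34782}\right) - \frac{49835}{26952}}{29070} = \left(- \frac{3722}{17391} - \frac{49835}{26952}\right) \frac{1}{29070} = \left(- \frac{107443981}{52080248}\right) \frac{1}{29070} = - \frac{107443981}{1513972809360}$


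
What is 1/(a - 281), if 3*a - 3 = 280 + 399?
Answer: -3/161 ≈ -0.018634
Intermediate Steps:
a = 682/3 (a = 1 + (280 + 399)/3 = 1 + (⅓)*679 = 1 + 679/3 = 682/3 ≈ 227.33)
1/(a - 281) = 1/(682/3 - 281) = 1/(-161/3) = -3/161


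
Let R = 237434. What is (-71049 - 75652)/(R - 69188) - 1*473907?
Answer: -79733103823/168246 ≈ -4.7391e+5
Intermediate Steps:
(-71049 - 75652)/(R - 69188) - 1*473907 = (-71049 - 75652)/(237434 - 69188) - 1*473907 = -146701/168246 - 473907 = -79733103823/168246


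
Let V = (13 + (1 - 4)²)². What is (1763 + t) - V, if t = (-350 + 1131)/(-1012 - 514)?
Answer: 1950973/1526 ≈ 1278.5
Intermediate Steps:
t = -781/1526 (t = 781/(-1526) = 781*(-1/1526) = -781/1526 ≈ -0.51180)
V = 484 (V = (13 + (-3)²)² = (13 + 9)² = 22² = 484)
(1763 + t) - V = (1763 - 781/1526) - 1*484 = 2689557/1526 - 484 = 1950973/1526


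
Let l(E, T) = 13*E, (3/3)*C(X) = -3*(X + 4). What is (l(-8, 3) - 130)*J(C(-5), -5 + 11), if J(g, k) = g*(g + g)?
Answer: -4212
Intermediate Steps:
C(X) = -12 - 3*X (C(X) = -3*(X + 4) = -3*(4 + X) = -12 - 3*X)
J(g, k) = 2*g**2 (J(g, k) = g*(2*g) = 2*g**2)
(l(-8, 3) - 130)*J(C(-5), -5 + 11) = (13*(-8) - 130)*(2*(-12 - 3*(-5))**2) = (-104 - 130)*(2*(-12 + 15)**2) = -468*3**2 = -468*9 = -234*18 = -4212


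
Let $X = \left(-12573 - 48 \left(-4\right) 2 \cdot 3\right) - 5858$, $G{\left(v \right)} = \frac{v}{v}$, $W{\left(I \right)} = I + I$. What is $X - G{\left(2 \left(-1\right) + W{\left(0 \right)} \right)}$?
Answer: $-17280$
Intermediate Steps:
$W{\left(I \right)} = 2 I$
$G{\left(v \right)} = 1$
$X = -17279$ ($X = \left(-12573 - 48 \left(\left(-8\right) 3\right)\right) - 5858 = \left(-12573 - -1152\right) - 5858 = \left(-12573 + 1152\right) - 5858 = -11421 - 5858 = -17279$)
$X - G{\left(2 \left(-1\right) + W{\left(0 \right)} \right)} = -17279 - 1 = -17280$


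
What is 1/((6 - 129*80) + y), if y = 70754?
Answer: 1/60440 ≈ 1.6545e-5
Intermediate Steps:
1/((6 - 129*80) + y) = 1/((6 - 129*80) + 70754) = 1/((6 - 10320) + 70754) = 1/(-10314 + 70754) = 1/60440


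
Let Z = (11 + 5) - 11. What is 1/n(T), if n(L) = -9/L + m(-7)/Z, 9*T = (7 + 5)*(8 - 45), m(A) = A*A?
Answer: 740/7387 ≈ 0.10018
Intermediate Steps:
Z = 5 (Z = 16 - 11 = 5)
m(A) = A**2
T = -148/3 (T = ((7 + 5)*(8 - 45))/9 = (12*(-37))/9 = (1/9)*(-444) = -148/3 ≈ -49.333)
n(L) = 49/5 - 9/L (n(L) = -9/L + (-7)**2/5 = -9/L + 49*(1/5) = -9/L + 49/5 = 49/5 - 9/L)
1/n(T) = 1/(49/5 - 9/(-148/3)) = 1/(49/5 - 9*(-3/148)) = 1/(49/5 + 27/148) = 1/(7387/740) = 740/7387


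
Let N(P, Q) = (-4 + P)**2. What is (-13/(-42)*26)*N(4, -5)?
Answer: 0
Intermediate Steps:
(-13/(-42)*26)*N(4, -5) = (-13/(-42)*26)*(-4 + 4)**2 = (-13*(-1/42)*26)*0**2 = ((13/42)*26)*0 = (169/21)*0 = 0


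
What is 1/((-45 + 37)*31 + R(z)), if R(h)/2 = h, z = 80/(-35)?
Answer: -7/1768 ≈ -0.0039593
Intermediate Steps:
z = -16/7 (z = 80*(-1/35) = -16/7 ≈ -2.2857)
R(h) = 2*h
1/((-45 + 37)*31 + R(z)) = 1/((-45 + 37)*31 + 2*(-16/7)) = 1/(-8*31 - 32/7) = 1/(-248 - 32/7) = 1/(-1768/7) = -7/1768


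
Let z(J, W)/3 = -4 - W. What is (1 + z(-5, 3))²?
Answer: 400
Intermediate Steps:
z(J, W) = -12 - 3*W (z(J, W) = 3*(-4 - W) = -12 - 3*W)
(1 + z(-5, 3))² = (1 + (-12 - 3*3))² = (1 + (-12 - 9))² = (1 - 21)² = (-20)² = 400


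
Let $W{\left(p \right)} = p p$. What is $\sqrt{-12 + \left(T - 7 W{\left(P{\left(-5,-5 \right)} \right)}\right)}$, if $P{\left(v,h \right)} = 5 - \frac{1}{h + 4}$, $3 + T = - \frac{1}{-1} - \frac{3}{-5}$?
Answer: $\frac{i \sqrt{6635}}{5} \approx 16.291 i$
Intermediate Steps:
$T = - \frac{7}{5}$ ($T = -3 - \left(-1 - \frac{3}{5}\right) = -3 - - \frac{8}{5} = -3 + \left(1 + \frac{3}{5}\right) = -3 + \frac{8}{5} = - \frac{7}{5} \approx -1.4$)
$P{\left(v,h \right)} = 5 - \frac{1}{4 + h}$
$W{\left(p \right)} = p^{2}$
$\sqrt{-12 + \left(T - 7 W{\left(P{\left(-5,-5 \right)} \right)}\right)} = \sqrt{-12 - \left(\frac{7}{5} + 7 \left(\frac{19 + 5 \left(-5\right)}{4 - 5}\right)^{2}\right)} = \sqrt{-12 - \left(\frac{7}{5} + 7 \left(\frac{19 - 25}{-1}\right)^{2}\right)} = \sqrt{-12 - \left(\frac{7}{5} + 7 \left(\left(-1\right) \left(-6\right)\right)^{2}\right)} = \sqrt{-12 - \left(\frac{7}{5} + 7 \cdot 6^{2}\right)} = \sqrt{-12 - \frac{1267}{5}} = \sqrt{- \frac{1327}{5}} = \frac{i \sqrt{6635}}{5}$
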